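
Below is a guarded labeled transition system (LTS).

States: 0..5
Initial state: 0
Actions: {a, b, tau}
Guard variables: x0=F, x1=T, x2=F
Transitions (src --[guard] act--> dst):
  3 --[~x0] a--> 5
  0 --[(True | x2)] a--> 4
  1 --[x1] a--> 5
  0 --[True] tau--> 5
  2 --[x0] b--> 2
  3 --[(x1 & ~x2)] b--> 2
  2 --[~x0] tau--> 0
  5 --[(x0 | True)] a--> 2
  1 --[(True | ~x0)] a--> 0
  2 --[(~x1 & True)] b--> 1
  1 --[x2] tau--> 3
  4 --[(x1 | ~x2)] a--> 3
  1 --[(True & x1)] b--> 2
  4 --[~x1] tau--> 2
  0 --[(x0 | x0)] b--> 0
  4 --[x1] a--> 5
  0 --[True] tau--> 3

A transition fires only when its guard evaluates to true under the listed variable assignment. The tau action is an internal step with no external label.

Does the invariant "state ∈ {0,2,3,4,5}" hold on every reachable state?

Allowed set {0,2,3,4,5}
R = {0,2,3,4,5}
  0: safe
  2: safe
  3: safe
  4: safe
  5: safe

Answer: INVARIANT HOLDS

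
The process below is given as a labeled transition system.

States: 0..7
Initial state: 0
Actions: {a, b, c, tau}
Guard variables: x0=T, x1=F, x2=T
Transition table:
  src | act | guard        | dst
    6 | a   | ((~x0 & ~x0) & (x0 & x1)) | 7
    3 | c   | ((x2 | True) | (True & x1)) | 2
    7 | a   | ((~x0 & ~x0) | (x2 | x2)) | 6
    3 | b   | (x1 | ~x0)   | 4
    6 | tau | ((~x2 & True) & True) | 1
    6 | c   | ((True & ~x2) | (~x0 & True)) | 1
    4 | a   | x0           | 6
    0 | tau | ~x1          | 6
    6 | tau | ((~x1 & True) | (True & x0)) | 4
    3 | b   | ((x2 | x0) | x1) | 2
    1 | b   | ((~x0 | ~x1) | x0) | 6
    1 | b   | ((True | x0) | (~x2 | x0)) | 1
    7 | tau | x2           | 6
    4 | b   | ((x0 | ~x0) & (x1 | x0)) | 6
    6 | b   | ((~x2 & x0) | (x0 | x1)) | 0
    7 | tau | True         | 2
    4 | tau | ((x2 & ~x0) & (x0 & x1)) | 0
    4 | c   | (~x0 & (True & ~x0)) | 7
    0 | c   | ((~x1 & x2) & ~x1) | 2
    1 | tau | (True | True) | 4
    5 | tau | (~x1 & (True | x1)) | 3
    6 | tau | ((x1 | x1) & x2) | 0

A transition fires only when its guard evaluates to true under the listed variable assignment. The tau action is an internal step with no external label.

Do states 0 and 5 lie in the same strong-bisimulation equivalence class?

Refine partition for ~:
  P[0] = {{0,1,2,3,4,5,6,7}}
  P[1] = {{0},{1,6},{2},{3},{4},{5},{7}}
  P[2] = {{0},{1},{2},{3},{4},{5},{6},{7}}
stable after 3 split(s): 8 block(s)
[0]={0}  [5]={5}

Answer: NOT BISIMILAR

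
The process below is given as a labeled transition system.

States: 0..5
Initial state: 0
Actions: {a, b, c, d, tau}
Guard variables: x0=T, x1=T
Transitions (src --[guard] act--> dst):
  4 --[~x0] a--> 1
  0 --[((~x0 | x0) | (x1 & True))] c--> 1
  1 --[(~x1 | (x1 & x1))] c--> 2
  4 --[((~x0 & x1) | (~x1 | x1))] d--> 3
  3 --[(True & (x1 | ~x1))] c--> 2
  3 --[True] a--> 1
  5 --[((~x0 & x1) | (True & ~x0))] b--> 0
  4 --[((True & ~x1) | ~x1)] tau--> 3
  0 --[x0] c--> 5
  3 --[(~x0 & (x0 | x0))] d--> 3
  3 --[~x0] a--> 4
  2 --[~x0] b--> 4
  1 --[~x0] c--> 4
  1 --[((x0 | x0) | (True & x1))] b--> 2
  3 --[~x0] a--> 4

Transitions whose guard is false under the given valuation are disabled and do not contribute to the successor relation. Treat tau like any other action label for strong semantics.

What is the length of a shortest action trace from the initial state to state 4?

Answer: UNREACHABLE

Analysis:
Layered search for 4:
  depth 0: {0}
  depth 1: {1,5}
  depth 2: {2}
4 never appears.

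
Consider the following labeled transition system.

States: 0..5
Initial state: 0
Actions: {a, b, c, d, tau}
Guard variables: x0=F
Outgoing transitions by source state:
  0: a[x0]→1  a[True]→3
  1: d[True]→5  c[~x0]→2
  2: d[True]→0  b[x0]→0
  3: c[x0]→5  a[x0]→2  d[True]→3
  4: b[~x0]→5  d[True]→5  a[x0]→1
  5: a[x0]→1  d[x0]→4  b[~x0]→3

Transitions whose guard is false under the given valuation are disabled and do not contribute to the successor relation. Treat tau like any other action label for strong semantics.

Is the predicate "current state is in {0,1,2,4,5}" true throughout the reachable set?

Safe = {0,1,2,4,5}
Reachable = {0,3}
  0: safe
  3: outside
counterexample path to 3: a

Answer: INVARIANT VIOLATED at state 3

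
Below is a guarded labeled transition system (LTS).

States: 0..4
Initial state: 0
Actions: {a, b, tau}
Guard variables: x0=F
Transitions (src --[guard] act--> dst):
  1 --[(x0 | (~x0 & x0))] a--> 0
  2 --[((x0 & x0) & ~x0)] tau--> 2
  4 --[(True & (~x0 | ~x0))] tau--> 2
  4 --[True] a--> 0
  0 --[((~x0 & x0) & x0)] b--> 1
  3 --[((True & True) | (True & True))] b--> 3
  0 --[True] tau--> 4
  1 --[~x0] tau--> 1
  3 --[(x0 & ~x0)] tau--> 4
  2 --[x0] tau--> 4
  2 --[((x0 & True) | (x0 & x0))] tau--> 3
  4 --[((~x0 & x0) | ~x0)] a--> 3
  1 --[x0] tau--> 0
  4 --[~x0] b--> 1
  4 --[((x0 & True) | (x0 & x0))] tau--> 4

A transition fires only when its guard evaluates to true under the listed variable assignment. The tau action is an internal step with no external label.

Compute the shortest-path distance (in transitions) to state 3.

Answer: 2

Working:
BFS to 3:
  Layer 0: {0}
  Layer 1: {4}
  Layer 2: {1,2,3}
first hit 3 at d=2 via tau·a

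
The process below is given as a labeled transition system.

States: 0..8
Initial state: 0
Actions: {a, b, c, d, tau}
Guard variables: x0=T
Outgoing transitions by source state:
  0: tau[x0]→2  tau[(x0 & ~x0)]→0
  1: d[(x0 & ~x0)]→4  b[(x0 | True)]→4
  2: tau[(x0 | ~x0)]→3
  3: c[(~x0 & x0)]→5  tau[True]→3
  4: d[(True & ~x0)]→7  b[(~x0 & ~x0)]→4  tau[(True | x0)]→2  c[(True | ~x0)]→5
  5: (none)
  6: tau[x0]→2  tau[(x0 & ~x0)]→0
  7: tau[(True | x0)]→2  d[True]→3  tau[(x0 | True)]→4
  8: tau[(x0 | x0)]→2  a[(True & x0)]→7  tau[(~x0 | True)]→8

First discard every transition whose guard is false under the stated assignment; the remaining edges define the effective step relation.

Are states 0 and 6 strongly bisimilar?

Answer: BISIMILAR

Analysis:
Bisimulation quotient by refinement:
  π0 = {{0,1,2,3,4,5,6,7,8}}
  π1 = {{0,2,3,6},{1},{4},{5},{7},{8}}
Fixed point at round 2; 6 class(es).
0∈{0,2,3,6}, 6∈{0,2,3,6}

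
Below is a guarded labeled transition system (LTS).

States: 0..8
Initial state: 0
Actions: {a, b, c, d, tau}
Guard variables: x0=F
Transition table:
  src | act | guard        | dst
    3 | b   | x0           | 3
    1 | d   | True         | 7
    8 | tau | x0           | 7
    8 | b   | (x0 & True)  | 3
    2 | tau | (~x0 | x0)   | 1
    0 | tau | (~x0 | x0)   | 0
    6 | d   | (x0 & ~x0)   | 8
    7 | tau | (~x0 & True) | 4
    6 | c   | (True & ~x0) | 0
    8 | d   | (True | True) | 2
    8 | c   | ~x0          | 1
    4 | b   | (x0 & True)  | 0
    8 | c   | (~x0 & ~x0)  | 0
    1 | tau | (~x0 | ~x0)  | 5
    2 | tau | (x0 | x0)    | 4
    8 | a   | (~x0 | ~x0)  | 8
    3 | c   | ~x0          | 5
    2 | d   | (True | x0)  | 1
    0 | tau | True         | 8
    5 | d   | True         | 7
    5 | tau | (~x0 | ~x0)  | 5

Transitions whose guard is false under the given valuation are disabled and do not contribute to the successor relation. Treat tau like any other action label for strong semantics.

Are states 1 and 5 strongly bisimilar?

Answer: BISIMILAR

Trace:
Refine partition for ~:
  π0 = {{0,1,2,3,4,5,6,7,8}}
  π1 = {{0,7},{1,2,5},{3,6},{4},{8}}
  π2 = {{0},{1,5},{2},{3},{4},{6},{7},{8}}
8 equivalence class(es) (converged in 3)
class of 1: {1,5}; class of 5: {1,5}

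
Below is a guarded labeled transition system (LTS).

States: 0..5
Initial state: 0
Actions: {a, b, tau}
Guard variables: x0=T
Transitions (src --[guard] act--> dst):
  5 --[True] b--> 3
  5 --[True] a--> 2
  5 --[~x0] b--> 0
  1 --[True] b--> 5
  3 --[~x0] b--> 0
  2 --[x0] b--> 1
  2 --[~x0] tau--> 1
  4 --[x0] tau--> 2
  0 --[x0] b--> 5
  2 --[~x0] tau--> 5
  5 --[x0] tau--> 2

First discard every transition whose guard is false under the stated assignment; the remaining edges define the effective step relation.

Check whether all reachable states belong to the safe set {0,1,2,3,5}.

Allowed set {0,1,2,3,5}
Reach set: {0,1,2,3,5}
  0: safe
  1: safe
  2: safe
  3: safe
  5: safe

Answer: INVARIANT HOLDS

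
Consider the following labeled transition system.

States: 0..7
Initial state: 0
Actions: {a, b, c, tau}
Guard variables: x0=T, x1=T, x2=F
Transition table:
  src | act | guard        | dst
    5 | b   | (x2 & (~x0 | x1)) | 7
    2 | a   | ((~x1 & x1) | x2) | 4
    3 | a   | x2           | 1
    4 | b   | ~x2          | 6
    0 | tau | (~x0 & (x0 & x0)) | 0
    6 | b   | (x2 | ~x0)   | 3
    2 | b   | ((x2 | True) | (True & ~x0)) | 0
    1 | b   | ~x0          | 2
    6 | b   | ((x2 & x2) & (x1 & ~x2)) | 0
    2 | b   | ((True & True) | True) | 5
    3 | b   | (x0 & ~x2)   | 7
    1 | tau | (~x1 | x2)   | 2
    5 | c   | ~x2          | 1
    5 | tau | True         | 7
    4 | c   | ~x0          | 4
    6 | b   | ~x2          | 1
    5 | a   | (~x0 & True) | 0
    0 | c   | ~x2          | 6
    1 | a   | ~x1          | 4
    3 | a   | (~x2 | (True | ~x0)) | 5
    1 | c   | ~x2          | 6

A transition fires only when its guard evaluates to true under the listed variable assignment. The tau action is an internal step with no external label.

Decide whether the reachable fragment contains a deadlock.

Answer: DEADLOCK-FREE

Analysis:
R = {0,1,6}
  0: c→6  [1 exit(s)]
  1: c→6  [1 exit(s)]
  6: b→1  [1 exit(s)]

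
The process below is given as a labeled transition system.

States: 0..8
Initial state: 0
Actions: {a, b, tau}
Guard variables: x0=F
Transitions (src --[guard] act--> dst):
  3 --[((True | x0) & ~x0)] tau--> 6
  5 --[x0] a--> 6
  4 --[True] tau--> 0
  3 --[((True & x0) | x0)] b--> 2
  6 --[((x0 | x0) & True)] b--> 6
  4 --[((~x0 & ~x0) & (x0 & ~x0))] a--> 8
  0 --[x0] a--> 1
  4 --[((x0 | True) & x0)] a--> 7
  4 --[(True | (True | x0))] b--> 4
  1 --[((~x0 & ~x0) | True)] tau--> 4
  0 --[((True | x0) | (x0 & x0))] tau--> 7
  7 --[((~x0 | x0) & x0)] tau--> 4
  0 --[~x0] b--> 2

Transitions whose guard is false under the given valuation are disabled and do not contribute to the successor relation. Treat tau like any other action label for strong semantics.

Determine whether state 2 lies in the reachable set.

Answer: REACHABLE

Working:
After dropping false guards: 6 live edges.
Layer 0: {0}
Layer 1: {2,7}  cumulative {0,2,7}
Reach set: {0,2,7}
witness 2: b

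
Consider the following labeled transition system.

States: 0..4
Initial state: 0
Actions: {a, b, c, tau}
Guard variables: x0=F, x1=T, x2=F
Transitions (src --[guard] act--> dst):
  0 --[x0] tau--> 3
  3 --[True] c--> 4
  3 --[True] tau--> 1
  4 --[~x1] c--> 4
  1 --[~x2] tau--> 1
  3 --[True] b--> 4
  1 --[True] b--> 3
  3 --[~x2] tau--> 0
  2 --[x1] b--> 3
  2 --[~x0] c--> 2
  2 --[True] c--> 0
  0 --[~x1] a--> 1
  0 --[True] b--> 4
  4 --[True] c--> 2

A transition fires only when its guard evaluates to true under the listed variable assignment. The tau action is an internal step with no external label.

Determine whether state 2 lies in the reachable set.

Answer: REACHABLE

Working:
11 transition(s) survive guard evaluation.
depth 0: {0}
depth 1: {4}  total {0,4}
depth 2: {2}  total {0,2,4}
depth 3: {3}  total {0,2,3,4}
depth 4: {1}  total {0,1,2,3,4}
R = {0,1,2,3,4}
witness 2: b·c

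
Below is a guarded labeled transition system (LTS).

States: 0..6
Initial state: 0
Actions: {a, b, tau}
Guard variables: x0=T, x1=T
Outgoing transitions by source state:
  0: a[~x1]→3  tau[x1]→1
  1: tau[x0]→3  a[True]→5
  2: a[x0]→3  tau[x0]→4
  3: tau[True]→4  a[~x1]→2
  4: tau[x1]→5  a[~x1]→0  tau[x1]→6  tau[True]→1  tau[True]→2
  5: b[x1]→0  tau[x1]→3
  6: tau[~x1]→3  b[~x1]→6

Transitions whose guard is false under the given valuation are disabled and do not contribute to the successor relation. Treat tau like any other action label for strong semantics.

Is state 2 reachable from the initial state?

Answer: REACHABLE

Working:
After dropping false guards: 12 live edges.
Layer 0: {0}
Layer 1: {1}  now seen {0,1}
Layer 2: {3,5}  now seen {0,1,3,5}
Layer 3: {4}  now seen {0,1,3,4,5}
Layer 4: {2,6}  now seen {0,1,2,3,4,5,6}
R = {0,1,2,3,4,5,6}
witness 2: tau·tau·tau·tau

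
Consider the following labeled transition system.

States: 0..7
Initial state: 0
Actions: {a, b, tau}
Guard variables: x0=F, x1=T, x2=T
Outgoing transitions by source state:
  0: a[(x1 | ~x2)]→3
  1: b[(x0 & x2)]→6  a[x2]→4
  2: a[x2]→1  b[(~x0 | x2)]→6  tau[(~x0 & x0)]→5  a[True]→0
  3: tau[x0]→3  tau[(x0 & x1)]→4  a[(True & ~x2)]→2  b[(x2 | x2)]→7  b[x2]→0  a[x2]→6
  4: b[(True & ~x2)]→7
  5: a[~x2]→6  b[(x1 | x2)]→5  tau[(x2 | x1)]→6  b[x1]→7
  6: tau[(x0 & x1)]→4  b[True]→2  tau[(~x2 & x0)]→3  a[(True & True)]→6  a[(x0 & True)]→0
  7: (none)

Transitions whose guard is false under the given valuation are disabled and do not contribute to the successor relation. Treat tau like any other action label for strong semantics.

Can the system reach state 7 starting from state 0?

13 transition(s) survive guard evaluation.
L0 = {0}
L1 = {3}  cumulative {0,3}
L2 = {6,7}  cumulative {0,3,6,7}
L3 = {2}  cumulative {0,2,3,6,7}
L4 = {1}  cumulative {0,1,2,3,6,7}
L5 = {4}  cumulative {0,1,2,3,4,6,7}
R = {0,1,2,3,4,6,7}
witness 7: a·b

Answer: REACHABLE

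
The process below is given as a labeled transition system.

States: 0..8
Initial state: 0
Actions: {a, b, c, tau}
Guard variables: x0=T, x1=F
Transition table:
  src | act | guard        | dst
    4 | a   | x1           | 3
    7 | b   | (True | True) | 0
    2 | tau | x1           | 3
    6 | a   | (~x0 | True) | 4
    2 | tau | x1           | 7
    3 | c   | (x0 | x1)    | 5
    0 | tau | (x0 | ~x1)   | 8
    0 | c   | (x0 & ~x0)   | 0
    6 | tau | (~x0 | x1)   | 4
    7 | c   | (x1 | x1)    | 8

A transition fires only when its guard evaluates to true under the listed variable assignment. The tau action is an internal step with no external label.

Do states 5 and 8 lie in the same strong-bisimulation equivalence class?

Answer: BISIMILAR

Trace:
Compute ~ classes (split until stable):
  round 0: {{0,1,2,3,4,5,6,7,8}}
  round 1: {{0},{1,2,4,5,8},{3},{6},{7}}
Fixed point at round 2; 5 class(es).
[5]={1,2,4,5,8}  [8]={1,2,4,5,8}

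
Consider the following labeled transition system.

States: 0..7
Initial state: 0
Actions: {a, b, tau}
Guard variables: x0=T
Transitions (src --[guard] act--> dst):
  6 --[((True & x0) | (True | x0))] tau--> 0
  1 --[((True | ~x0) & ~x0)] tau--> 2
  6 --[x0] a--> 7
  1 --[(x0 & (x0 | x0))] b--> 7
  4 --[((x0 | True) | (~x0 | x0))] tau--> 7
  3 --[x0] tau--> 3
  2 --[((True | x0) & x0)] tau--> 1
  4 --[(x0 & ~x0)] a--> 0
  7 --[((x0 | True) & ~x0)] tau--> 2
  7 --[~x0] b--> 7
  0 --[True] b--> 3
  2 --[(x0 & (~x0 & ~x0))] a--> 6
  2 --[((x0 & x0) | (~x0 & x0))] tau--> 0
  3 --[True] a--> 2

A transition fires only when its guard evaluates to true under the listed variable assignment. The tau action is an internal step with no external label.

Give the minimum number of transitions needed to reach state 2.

Answer: 2

Trace:
BFS to 2:
  Layer 0: {0}
  Layer 1: {3}
  Layer 2: {2}
first hit 2 at d=2 via b·a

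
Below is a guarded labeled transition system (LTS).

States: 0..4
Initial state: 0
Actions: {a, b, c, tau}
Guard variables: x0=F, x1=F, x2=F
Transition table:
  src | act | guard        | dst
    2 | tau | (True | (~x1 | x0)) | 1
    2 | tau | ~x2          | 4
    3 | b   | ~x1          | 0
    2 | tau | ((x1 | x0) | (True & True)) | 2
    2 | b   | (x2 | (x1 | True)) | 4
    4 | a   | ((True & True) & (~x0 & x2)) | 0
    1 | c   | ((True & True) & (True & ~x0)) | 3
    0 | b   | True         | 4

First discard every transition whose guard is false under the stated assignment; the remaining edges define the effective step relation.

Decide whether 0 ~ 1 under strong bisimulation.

Compute ~ classes (split until stable):
  round 0: {{0,1,2,3,4}}
  round 1: {{0,3},{1},{2},{4}}
  round 2: {{0},{1},{2},{3},{4}}
Fixed point at round 3; 5 class(es).
0∈{0}, 1∈{1}

Answer: NOT BISIMILAR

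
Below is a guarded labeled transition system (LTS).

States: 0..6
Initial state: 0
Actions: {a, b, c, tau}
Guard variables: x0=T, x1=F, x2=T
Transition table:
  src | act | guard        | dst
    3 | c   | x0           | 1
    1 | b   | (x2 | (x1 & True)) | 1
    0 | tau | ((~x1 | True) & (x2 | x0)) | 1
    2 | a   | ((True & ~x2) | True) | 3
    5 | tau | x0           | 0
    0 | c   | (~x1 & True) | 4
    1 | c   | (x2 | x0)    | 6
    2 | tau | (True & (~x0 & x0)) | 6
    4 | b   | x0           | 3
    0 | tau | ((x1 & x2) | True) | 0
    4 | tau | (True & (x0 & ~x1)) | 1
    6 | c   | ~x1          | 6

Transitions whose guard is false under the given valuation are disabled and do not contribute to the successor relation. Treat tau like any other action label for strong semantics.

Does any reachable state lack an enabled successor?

Answer: DEADLOCK-FREE

Analysis:
Reach set: {0,1,3,4,6}
  0: c→4  tau→0  tau→1  [3 exit(s)]
  1: b→1  c→6  [2 exit(s)]
  3: c→1  [1 exit(s)]
  4: b→3  tau→1  [2 exit(s)]
  6: c→6  [1 exit(s)]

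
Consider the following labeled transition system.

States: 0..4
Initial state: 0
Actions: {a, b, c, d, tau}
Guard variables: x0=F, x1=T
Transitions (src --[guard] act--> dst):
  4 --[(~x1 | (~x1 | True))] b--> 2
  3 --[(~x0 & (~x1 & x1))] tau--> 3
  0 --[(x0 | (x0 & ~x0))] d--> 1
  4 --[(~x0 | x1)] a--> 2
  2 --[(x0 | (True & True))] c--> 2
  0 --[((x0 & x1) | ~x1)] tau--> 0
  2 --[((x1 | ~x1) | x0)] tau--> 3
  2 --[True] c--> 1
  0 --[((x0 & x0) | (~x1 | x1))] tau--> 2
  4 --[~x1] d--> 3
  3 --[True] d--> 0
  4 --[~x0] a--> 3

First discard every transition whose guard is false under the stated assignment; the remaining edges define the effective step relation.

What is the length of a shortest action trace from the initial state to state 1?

Layered search for 1:
  depth 0: {0}
  depth 1: {2}
  depth 2: {1,3}
1 enters at depth 2; path tau·c

Answer: 2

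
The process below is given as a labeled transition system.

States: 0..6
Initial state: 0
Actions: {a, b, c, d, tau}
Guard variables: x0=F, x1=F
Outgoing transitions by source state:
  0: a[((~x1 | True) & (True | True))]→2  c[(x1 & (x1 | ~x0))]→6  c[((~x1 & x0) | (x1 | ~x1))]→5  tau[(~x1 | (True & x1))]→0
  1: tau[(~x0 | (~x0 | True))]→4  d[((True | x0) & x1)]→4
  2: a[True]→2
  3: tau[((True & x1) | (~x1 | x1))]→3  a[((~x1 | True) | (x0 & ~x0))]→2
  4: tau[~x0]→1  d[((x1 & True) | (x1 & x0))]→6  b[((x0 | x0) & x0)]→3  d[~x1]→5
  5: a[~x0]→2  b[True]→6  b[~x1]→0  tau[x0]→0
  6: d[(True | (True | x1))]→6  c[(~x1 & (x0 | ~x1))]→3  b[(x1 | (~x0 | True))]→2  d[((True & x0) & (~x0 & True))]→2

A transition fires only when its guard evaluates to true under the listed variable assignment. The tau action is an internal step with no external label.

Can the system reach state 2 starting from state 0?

After dropping false guards: 15 live edges.
L0 = {0}
L1 = {2,5}  cumulative {0,2,5}
L2 = {6}  cumulative {0,2,5,6}
L3 = {3}  cumulative {0,2,3,5,6}
R = {0,2,3,5,6}
witness 2: a

Answer: REACHABLE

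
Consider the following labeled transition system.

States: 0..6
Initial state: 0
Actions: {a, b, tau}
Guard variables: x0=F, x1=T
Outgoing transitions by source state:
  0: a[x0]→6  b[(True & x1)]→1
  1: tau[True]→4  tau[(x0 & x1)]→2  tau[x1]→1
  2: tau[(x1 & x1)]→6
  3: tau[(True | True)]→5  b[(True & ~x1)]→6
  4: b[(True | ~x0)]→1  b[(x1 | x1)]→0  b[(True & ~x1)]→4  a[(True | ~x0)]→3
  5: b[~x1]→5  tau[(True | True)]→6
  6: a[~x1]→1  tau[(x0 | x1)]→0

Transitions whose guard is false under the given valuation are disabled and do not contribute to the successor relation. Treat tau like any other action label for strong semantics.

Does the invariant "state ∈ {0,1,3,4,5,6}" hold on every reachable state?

Answer: INVARIANT HOLDS

Analysis:
Allowed set {0,1,3,4,5,6}
Reachable = {0,1,3,4,5,6}
  0: safe
  1: safe
  3: safe
  4: safe
  5: safe
  6: safe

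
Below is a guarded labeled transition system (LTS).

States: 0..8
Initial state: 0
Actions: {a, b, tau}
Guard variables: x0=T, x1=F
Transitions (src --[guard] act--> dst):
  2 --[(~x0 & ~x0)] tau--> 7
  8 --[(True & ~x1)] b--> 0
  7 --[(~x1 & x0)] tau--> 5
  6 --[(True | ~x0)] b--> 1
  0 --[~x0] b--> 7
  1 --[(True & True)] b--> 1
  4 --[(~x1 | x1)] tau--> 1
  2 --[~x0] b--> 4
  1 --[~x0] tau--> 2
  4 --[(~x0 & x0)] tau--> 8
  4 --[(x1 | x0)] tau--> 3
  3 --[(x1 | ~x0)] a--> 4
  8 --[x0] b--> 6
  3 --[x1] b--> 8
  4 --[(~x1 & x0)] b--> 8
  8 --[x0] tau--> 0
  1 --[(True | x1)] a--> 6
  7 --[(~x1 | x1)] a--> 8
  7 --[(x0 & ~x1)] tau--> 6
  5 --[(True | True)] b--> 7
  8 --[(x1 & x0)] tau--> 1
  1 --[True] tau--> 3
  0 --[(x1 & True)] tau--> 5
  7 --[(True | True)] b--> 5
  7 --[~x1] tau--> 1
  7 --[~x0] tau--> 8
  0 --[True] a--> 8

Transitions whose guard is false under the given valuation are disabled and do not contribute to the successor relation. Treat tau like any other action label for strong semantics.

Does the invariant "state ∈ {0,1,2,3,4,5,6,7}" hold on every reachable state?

Answer: INVARIANT VIOLATED at state 8

Working:
Safe = {0,1,2,3,4,5,6,7}
R = {0,1,3,6,8}
  0: safe
  1: safe
  3: safe
  6: safe
  8: ✗ unsafe
counterexample path to 8: a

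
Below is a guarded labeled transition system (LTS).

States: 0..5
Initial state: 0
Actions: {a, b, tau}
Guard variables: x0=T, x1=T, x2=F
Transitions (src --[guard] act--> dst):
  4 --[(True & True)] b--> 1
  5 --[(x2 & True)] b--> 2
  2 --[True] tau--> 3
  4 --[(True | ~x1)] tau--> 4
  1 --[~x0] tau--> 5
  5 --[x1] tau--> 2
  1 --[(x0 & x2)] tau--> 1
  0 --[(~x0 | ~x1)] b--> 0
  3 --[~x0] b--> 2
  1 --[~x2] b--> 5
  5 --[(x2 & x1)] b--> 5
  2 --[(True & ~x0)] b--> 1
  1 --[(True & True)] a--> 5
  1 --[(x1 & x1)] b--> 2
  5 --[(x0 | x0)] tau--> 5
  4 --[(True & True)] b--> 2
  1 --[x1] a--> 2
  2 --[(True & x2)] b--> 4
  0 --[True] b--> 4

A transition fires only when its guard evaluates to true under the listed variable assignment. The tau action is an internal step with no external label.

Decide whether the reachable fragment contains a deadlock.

R = {0,1,2,3,4,5}
  0: b→4  [1 exit(s)]
  1: a→2  a→5  b→2  b→5  [4 exit(s)]
  2: tau→3  [1 exit(s)]
  3: ∅  [deadlock]
  4: b→1  b→2  tau→4  [3 exit(s)]
  5: tau→2  tau→5  [2 exit(s)]
trace reaching 3: b·b·tau

Answer: DEADLOCK at state 3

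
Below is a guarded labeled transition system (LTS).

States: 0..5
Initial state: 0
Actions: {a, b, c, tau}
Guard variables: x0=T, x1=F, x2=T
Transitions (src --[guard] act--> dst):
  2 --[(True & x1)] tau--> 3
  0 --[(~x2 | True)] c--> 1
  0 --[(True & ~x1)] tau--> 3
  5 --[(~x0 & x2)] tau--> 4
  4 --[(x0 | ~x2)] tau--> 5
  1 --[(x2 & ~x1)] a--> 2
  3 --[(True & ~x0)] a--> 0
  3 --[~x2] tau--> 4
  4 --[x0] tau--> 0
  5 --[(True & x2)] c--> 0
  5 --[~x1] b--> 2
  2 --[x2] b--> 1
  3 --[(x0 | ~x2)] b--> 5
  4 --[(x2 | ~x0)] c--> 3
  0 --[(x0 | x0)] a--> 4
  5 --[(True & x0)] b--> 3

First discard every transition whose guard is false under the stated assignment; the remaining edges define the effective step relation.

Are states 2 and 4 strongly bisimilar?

Refine partition for ~:
  round 0: {{0,1,2,3,4,5}}
  round 1: {{0},{1},{2,3},{4},{5}}
  round 2: {{0},{1},{2},{3},{4},{5}}
stable after 3 split(s): 6 block(s)
2∈{2}, 4∈{4}

Answer: NOT BISIMILAR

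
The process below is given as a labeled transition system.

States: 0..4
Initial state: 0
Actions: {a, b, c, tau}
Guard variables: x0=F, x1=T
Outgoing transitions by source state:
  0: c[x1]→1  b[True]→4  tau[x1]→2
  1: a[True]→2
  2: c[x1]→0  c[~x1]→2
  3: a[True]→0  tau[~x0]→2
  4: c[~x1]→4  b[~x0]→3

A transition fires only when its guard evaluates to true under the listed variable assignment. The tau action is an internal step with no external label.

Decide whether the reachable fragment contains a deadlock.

R = {0,1,2,3,4}
  0: b→4  c→1  tau→2  [3 out]
  1: a→2  [1 out]
  2: c→0  [1 out]
  3: a→0  tau→2  [2 out]
  4: b→3  [1 out]

Answer: DEADLOCK-FREE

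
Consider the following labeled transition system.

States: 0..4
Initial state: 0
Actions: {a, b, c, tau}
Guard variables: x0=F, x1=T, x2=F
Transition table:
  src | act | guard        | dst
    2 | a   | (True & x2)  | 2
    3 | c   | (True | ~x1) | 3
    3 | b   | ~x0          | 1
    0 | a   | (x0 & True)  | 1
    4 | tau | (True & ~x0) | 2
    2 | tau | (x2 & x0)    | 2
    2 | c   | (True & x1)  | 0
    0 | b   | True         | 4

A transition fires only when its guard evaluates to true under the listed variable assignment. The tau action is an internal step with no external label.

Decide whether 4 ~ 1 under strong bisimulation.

Answer: NOT BISIMILAR

Trace:
Bisimulation quotient by refinement:
  round 0: {{0,1,2,3,4}}
  round 1: {{0},{1},{2},{3},{4}}
5 equivalence class(es) (converged in 2)
class of 4: {4}; class of 1: {1}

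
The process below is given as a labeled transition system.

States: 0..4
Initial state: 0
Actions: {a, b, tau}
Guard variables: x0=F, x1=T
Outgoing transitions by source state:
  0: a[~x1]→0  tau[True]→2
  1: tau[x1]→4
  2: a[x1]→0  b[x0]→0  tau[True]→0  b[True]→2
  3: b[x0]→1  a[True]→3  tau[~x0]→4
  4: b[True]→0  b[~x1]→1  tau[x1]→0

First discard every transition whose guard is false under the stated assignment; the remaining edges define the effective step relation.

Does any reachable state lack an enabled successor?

Answer: DEADLOCK-FREE

Trace:
R = {0,2}
  0: tau→2  [1 out]
  2: a→0  b→2  tau→0  [3 out]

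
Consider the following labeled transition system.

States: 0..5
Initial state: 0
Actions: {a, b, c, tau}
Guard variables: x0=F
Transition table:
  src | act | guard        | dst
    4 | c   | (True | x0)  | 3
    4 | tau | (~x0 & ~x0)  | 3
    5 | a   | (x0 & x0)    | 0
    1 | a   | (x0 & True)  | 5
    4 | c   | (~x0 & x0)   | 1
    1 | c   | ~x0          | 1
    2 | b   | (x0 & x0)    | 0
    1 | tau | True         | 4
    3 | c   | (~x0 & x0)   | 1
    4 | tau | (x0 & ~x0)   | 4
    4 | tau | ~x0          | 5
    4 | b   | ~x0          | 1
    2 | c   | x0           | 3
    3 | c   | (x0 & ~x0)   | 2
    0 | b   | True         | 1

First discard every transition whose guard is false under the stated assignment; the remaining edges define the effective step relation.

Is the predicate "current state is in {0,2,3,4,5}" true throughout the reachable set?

Safe = {0,2,3,4,5}
Reach set: {0,1,3,4,5}
  0: ok
  1: ✗ unsafe
  3: ok
  4: ok
  5: ok
counterexample path to 1: b

Answer: INVARIANT VIOLATED at state 1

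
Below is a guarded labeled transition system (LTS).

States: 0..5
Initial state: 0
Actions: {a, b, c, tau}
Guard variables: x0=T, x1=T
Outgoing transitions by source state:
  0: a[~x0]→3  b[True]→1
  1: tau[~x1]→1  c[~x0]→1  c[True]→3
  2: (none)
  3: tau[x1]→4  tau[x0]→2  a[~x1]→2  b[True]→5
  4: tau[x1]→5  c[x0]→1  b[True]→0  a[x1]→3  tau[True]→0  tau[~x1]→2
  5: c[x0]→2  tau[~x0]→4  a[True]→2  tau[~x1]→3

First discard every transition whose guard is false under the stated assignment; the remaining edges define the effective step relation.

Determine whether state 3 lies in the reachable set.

12 transition(s) survive guard evaluation.
L0 = {0}
L1 = {1}  total {0,1}
L2 = {3}  total {0,1,3}
L3 = {2,4,5}  total {0,1,2,3,4,5}
Reach set: {0,1,2,3,4,5}
Path to 3: b·c

Answer: REACHABLE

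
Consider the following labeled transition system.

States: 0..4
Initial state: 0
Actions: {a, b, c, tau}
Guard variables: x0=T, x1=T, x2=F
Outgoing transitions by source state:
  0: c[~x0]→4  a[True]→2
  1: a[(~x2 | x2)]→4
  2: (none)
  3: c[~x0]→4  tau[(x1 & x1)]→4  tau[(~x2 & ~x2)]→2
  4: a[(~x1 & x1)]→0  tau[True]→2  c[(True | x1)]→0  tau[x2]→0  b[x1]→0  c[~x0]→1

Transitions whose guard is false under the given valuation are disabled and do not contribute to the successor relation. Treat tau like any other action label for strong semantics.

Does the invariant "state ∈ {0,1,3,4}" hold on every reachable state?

Safe = {0,1,3,4}
Reach set: {0,2}
  0: ✓
  2: ✗ unsafe
counterexample path to 2: a

Answer: INVARIANT VIOLATED at state 2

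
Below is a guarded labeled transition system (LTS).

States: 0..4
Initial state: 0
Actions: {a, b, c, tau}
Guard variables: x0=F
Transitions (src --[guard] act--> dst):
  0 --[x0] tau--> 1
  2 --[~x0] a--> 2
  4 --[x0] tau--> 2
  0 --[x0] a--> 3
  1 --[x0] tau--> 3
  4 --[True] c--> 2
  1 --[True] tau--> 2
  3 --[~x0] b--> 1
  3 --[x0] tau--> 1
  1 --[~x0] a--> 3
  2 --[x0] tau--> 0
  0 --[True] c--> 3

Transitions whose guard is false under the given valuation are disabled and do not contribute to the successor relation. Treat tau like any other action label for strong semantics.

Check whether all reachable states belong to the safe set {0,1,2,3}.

Allowed set {0,1,2,3}
Reachable = {0,1,2,3}
  0: ✓
  1: ✓
  2: ✓
  3: ✓

Answer: INVARIANT HOLDS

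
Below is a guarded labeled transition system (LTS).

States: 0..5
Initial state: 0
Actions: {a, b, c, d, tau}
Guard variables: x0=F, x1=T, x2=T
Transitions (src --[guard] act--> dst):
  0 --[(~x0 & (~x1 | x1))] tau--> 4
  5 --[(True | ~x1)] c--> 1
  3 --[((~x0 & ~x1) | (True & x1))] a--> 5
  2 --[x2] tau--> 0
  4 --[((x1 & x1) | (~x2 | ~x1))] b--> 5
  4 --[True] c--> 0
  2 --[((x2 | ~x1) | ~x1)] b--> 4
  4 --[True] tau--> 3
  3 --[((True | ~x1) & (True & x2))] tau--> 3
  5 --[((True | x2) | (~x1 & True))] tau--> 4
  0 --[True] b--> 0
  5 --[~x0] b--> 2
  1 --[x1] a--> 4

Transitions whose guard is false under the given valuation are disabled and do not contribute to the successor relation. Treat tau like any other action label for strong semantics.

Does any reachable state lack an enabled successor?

R = {0,1,2,3,4,5}
  0: b→0  tau→4  [2 out]
  1: a→4  [1 out]
  2: b→4  tau→0  [2 out]
  3: a→5  tau→3  [2 out]
  4: b→5  c→0  tau→3  [3 out]
  5: b→2  c→1  tau→4  [3 out]

Answer: DEADLOCK-FREE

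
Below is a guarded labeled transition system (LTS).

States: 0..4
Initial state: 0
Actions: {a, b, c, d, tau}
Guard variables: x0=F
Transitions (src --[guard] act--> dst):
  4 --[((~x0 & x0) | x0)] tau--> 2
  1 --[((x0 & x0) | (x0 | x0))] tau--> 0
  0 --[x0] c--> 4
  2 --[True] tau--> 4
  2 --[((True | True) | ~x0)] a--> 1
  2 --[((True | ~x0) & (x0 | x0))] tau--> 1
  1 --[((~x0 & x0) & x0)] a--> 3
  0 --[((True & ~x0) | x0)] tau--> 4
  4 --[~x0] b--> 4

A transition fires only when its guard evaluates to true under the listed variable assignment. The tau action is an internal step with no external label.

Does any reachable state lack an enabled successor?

Answer: DEADLOCK-FREE

Working:
R = {0,4}
  0: tau→4  [1 out]
  4: b→4  [1 out]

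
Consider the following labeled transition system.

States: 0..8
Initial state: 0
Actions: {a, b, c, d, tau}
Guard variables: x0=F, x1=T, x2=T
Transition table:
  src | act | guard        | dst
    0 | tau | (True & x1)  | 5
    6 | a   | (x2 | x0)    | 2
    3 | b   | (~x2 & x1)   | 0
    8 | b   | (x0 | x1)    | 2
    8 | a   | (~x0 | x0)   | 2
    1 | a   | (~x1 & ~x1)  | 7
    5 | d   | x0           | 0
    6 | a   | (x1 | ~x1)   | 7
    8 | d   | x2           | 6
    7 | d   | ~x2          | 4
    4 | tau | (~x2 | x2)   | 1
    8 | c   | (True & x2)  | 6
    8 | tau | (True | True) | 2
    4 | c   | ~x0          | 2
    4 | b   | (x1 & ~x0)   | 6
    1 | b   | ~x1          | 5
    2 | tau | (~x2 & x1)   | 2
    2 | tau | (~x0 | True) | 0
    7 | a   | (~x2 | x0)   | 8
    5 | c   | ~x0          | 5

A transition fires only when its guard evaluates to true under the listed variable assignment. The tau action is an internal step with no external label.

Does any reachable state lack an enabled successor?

Reach set: {0,5}
  0: tau→5  [1 out]
  5: c→5  [1 out]

Answer: DEADLOCK-FREE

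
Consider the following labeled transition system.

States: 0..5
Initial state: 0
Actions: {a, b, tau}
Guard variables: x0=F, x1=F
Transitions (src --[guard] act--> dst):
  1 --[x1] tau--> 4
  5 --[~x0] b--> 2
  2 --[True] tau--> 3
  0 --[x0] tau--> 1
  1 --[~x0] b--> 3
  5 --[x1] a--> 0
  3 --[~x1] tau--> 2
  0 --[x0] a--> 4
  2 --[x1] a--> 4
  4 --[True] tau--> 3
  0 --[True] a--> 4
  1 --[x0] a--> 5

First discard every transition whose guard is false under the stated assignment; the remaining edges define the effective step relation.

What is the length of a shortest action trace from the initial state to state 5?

BFS to 5:
  Layer 0: {0}
  Layer 1: {4}
  Layer 2: {3}
  Layer 3: {2}
5 never appears.

Answer: UNREACHABLE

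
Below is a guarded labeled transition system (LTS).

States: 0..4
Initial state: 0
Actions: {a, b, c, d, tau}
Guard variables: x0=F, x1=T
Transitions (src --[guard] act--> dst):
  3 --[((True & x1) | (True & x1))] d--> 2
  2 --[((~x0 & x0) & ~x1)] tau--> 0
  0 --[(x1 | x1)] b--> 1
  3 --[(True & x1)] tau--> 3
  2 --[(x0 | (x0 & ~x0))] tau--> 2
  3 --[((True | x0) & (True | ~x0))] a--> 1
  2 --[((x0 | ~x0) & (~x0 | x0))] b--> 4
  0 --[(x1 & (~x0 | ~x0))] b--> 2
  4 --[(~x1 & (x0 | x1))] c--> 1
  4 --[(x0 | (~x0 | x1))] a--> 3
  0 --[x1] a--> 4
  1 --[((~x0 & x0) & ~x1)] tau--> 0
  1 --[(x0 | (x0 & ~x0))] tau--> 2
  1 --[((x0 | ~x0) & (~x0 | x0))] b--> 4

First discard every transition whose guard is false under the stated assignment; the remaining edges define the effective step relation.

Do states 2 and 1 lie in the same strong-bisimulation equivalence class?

Answer: BISIMILAR

Trace:
Refine partition for ~:
  π0 = {{0,1,2,3,4}}
  π1 = {{0},{1,2},{3},{4}}
Fixed point at round 2; 4 class(es).
2∈{1,2}, 1∈{1,2}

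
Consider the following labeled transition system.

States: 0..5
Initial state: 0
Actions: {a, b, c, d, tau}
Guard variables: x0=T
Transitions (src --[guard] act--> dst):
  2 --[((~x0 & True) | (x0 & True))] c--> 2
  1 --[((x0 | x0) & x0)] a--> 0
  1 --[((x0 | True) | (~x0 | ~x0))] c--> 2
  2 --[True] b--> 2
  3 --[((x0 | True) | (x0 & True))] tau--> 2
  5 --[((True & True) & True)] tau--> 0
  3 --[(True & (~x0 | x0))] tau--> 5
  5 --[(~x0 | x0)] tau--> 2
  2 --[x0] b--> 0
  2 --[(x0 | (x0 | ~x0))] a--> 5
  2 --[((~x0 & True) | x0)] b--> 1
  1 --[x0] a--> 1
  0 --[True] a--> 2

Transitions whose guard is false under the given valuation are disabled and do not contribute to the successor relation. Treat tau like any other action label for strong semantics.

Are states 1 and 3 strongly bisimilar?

Bisimulation quotient by refinement:
  π0 = {{0,1,2,3,4,5}}
  π1 = {{0},{1},{2},{3,5},{4}}
  π2 = {{0},{1},{2},{3},{4},{5}}
6 equivalence class(es) (converged in 3)
class of 1: {1}; class of 3: {3}

Answer: NOT BISIMILAR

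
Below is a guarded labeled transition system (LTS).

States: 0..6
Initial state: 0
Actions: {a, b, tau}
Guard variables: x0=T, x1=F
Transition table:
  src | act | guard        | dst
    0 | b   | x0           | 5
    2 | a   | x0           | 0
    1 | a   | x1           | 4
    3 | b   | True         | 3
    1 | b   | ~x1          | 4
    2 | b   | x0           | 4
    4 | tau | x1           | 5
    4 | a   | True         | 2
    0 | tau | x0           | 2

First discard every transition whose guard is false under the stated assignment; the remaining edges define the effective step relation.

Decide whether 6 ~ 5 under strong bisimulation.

Compute ~ classes (split until stable):
  round 0: {{0,1,2,3,4,5,6}}
  round 1: {{0},{1,3},{2},{4},{5,6}}
  round 2: {{0},{1},{2},{3},{4},{5,6}}
stable after 3 split(s): 6 block(s)
[6]={5,6}  [5]={5,6}

Answer: BISIMILAR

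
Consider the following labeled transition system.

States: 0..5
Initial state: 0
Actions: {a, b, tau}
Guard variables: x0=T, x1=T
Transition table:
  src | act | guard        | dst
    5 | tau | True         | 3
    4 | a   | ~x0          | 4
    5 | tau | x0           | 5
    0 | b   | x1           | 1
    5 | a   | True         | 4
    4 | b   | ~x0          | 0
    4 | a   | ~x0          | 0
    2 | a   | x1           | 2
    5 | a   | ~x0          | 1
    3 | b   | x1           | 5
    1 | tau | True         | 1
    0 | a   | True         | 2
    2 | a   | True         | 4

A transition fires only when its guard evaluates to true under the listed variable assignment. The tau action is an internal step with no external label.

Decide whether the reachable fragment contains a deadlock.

Answer: DEADLOCK at state 4

Working:
R = {0,1,2,4}
  0: a→2  b→1  [2 exit(s)]
  1: tau→1  [1 exit(s)]
  2: a→2  a→4  [2 exit(s)]
  4: ∅  [deadlock]
trace reaching 4: a·a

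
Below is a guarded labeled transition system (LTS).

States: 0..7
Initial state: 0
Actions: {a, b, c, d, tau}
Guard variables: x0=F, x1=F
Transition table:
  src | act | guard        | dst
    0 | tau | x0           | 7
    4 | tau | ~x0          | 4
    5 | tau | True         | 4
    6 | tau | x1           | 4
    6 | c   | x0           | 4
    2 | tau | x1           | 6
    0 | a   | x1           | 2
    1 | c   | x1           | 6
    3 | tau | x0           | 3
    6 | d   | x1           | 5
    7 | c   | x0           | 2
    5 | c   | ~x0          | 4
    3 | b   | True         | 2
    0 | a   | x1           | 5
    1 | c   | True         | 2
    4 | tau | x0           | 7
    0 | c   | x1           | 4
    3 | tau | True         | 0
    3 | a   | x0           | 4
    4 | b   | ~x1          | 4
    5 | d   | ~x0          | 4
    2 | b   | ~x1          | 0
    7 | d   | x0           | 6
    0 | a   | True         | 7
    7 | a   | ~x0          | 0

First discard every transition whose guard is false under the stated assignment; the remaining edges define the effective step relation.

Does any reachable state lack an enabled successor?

Answer: DEADLOCK-FREE

Working:
Reachable = {0,7}
  0: a→7  [deg 1]
  7: a→0  [deg 1]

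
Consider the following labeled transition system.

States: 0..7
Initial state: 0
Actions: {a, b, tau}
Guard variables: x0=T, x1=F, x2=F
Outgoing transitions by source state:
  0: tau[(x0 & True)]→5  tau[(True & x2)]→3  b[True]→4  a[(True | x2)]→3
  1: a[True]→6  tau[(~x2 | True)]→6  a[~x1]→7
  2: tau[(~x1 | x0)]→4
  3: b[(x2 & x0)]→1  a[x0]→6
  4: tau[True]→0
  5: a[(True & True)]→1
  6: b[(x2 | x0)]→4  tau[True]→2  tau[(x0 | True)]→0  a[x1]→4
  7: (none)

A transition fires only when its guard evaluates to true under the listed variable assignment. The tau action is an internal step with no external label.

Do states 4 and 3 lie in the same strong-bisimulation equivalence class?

Answer: NOT BISIMILAR

Analysis:
Refine partition for ~:
  round 0: {{0,1,2,3,4,5,6,7}}
  round 1: {{0},{1},{2,4},{3,5},{6},{7}}
  round 2: {{0},{1},{2},{3},{4},{5},{6},{7}}
8 equivalence class(es) (converged in 3)
4∈{4}, 3∈{3}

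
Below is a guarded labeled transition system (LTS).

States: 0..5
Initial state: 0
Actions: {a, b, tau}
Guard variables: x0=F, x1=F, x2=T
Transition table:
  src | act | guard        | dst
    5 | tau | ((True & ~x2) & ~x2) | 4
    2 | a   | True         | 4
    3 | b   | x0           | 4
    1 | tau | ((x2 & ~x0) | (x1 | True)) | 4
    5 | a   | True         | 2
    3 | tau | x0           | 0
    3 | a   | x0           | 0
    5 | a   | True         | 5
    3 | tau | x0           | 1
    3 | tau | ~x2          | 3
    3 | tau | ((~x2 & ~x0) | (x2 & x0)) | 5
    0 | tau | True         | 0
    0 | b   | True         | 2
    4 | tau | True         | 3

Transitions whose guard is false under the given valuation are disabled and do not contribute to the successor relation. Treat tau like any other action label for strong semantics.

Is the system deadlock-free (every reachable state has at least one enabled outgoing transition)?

Reachable = {0,2,3,4}
  0: b→2  tau→0  [deg 2]
  2: a→4  [deg 1]
  3: ∅  [deadlock]
  4: tau→3  [deg 1]
trace reaching 3: b·a·tau

Answer: DEADLOCK at state 3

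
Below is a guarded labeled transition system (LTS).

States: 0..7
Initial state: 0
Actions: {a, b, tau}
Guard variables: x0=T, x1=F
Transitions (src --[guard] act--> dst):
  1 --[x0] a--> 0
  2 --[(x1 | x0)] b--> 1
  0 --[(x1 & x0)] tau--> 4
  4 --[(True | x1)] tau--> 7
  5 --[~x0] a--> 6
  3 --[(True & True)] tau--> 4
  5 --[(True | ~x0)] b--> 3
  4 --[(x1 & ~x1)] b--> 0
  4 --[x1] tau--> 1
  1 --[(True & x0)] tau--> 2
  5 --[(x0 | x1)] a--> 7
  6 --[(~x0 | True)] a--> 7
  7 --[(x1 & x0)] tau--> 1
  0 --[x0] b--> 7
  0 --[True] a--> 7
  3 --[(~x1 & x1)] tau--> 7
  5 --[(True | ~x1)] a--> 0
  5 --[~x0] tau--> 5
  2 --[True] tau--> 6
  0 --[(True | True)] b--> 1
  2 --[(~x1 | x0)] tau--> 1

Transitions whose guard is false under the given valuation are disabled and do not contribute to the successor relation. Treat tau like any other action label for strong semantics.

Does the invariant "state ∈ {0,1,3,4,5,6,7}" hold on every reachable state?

Allowed set {0,1,3,4,5,6,7}
Reach set: {0,1,2,6,7}
  0: ✓
  1: ✓
  2: outside
  6: ✓
  7: ✓
reach 2 via b·tau — violates

Answer: INVARIANT VIOLATED at state 2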